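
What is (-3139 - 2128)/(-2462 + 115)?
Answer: 5267/2347 ≈ 2.2441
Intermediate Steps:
(-3139 - 2128)/(-2462 + 115) = -5267/(-2347) = -5267*(-1/2347) = 5267/2347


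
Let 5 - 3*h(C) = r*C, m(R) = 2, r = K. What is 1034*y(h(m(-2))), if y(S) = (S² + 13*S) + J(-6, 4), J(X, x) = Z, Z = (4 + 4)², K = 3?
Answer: 556292/9 ≈ 61810.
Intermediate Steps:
r = 3
h(C) = 5/3 - C
Z = 64 (Z = 8² = 64)
J(X, x) = 64
y(S) = 64 + S² + 13*S (y(S) = (S² + 13*S) + 64 = 64 + S² + 13*S)
1034*y(h(m(-2))) = 1034*(64 + (5/3 - 1*2)² + 13*(5/3 - 1*2)) = 1034*(64 + (5/3 - 2)² + 13*(5/3 - 2)) = 1034*(64 + (-⅓)² + 13*(-⅓)) = 1034*(64 + ⅑ - 13/3) = 1034*(538/9) = 556292/9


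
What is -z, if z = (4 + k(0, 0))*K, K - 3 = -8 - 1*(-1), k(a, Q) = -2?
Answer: 8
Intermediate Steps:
K = -4 (K = 3 + (-8 - 1*(-1)) = 3 + (-8 + 1) = 3 - 7 = -4)
z = -8 (z = (4 - 2)*(-4) = 2*(-4) = -8)
-z = -1*(-8) = 8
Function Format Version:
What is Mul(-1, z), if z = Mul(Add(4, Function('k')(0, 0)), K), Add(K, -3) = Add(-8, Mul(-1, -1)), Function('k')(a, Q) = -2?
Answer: 8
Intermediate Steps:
K = -4 (K = Add(3, Add(-8, Mul(-1, -1))) = Add(3, Add(-8, 1)) = Add(3, -7) = -4)
z = -8 (z = Mul(Add(4, -2), -4) = Mul(2, -4) = -8)
Mul(-1, z) = Mul(-1, -8) = 8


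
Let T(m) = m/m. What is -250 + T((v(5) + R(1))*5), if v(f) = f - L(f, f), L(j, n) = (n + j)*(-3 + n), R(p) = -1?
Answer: -249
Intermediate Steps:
L(j, n) = (-3 + n)*(j + n) (L(j, n) = (j + n)*(-3 + n) = (-3 + n)*(j + n))
v(f) = -2*f**2 + 7*f (v(f) = f - (f**2 - 3*f - 3*f + f*f) = f - (f**2 - 3*f - 3*f + f**2) = f - (-6*f + 2*f**2) = f + (-2*f**2 + 6*f) = -2*f**2 + 7*f)
T(m) = 1
-250 + T((v(5) + R(1))*5) = -250 + 1 = -249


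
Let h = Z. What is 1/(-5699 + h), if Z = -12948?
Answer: -1/18647 ≈ -5.3628e-5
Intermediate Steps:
h = -12948
1/(-5699 + h) = 1/(-5699 - 12948) = 1/(-18647) = -1/18647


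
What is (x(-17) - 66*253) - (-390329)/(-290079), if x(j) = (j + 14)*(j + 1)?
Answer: -4830205679/290079 ≈ -16651.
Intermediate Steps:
x(j) = (1 + j)*(14 + j) (x(j) = (14 + j)*(1 + j) = (1 + j)*(14 + j))
(x(-17) - 66*253) - (-390329)/(-290079) = ((14 + (-17)² + 15*(-17)) - 66*253) - (-390329)/(-290079) = ((14 + 289 - 255) - 16698) - (-390329)*(-1)/290079 = (48 - 16698) - 1*390329/290079 = -16650 - 390329/290079 = -4830205679/290079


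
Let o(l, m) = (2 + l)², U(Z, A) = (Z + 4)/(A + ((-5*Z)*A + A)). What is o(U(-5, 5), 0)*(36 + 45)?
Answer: 72361/225 ≈ 321.60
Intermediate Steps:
U(Z, A) = (4 + Z)/(2*A - 5*A*Z) (U(Z, A) = (4 + Z)/(A + (-5*A*Z + A)) = (4 + Z)/(A + (A - 5*A*Z)) = (4 + Z)/(2*A - 5*A*Z))
o(U(-5, 5), 0)*(36 + 45) = (2 + (-4 - 1*(-5))/(5*(-2 + 5*(-5))))²*(36 + 45) = (2 + (-4 + 5)/(5*(-2 - 25)))²*81 = (2 + (⅕)*1/(-27))²*81 = (2 + (⅕)*(-1/27)*1)²*81 = (2 - 1/135)²*81 = (269/135)²*81 = (72361/18225)*81 = 72361/225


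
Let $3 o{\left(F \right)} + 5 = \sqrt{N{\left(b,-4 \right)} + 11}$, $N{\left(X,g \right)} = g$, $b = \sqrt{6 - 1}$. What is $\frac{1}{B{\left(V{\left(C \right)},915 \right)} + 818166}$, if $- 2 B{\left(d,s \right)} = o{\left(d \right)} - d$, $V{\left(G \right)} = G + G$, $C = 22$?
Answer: $\frac{4909133}{4016597801947} + \frac{\sqrt{7}}{4016597801947} \approx 1.2222 \cdot 10^{-6}$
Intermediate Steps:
$b = \sqrt{5} \approx 2.2361$
$o{\left(F \right)} = - \frac{5}{3} + \frac{\sqrt{7}}{3}$ ($o{\left(F \right)} = - \frac{5}{3} + \frac{\sqrt{-4 + 11}}{3} = - \frac{5}{3} + \frac{\sqrt{7}}{3}$)
$V{\left(G \right)} = 2 G$
$B{\left(d,s \right)} = \frac{5}{6} + \frac{d}{2} - \frac{\sqrt{7}}{6}$ ($B{\left(d,s \right)} = - \frac{\left(- \frac{5}{3} + \frac{\sqrt{7}}{3}\right) - d}{2} = - \frac{- \frac{5}{3} - d + \frac{\sqrt{7}}{3}}{2} = \frac{5}{6} + \frac{d}{2} - \frac{\sqrt{7}}{6}$)
$\frac{1}{B{\left(V{\left(C \right)},915 \right)} + 818166} = \frac{1}{\left(\frac{5}{6} + \frac{2 \cdot 22}{2} - \frac{\sqrt{7}}{6}\right) + 818166} = \frac{1}{\left(\frac{5}{6} + \frac{1}{2} \cdot 44 - \frac{\sqrt{7}}{6}\right) + 818166} = \frac{1}{\left(\frac{5}{6} + 22 - \frac{\sqrt{7}}{6}\right) + 818166} = \frac{1}{\left(\frac{137}{6} - \frac{\sqrt{7}}{6}\right) + 818166} = \frac{1}{\frac{4909133}{6} - \frac{\sqrt{7}}{6}}$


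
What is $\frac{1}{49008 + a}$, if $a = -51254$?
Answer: $- \frac{1}{2246} \approx -0.00044524$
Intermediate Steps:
$\frac{1}{49008 + a} = \frac{1}{49008 - 51254} = \frac{1}{-2246} = - \frac{1}{2246}$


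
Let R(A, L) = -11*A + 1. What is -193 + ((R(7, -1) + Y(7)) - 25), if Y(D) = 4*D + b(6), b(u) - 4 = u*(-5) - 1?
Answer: -293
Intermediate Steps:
b(u) = 3 - 5*u (b(u) = 4 + (u*(-5) - 1) = 4 + (-5*u - 1) = 4 + (-1 - 5*u) = 3 - 5*u)
R(A, L) = 1 - 11*A
Y(D) = -27 + 4*D (Y(D) = 4*D + (3 - 5*6) = 4*D + (3 - 30) = 4*D - 27 = -27 + 4*D)
-193 + ((R(7, -1) + Y(7)) - 25) = -193 + (((1 - 11*7) + (-27 + 4*7)) - 25) = -193 + (((1 - 77) + (-27 + 28)) - 25) = -193 + ((-76 + 1) - 25) = -193 + (-75 - 25) = -193 - 100 = -293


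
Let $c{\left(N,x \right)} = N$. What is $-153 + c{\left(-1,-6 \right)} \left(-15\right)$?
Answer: $-138$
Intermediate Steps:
$-153 + c{\left(-1,-6 \right)} \left(-15\right) = -153 - -15 = -153 + 15 = -138$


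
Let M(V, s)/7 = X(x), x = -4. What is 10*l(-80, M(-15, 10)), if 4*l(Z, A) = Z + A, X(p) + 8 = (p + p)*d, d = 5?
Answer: -1040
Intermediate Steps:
X(p) = -8 + 10*p (X(p) = -8 + (p + p)*5 = -8 + (2*p)*5 = -8 + 10*p)
M(V, s) = -336 (M(V, s) = 7*(-8 + 10*(-4)) = 7*(-8 - 40) = 7*(-48) = -336)
l(Z, A) = A/4 + Z/4 (l(Z, A) = (Z + A)/4 = (A + Z)/4 = A/4 + Z/4)
10*l(-80, M(-15, 10)) = 10*((¼)*(-336) + (¼)*(-80)) = 10*(-84 - 20) = 10*(-104) = -1040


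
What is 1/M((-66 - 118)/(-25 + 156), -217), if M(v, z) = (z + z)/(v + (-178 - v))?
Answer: 89/217 ≈ 0.41014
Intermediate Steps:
M(v, z) = -z/89 (M(v, z) = (2*z)/(-178) = (2*z)*(-1/178) = -z/89)
1/M((-66 - 118)/(-25 + 156), -217) = 1/(-1/89*(-217)) = 1/(217/89) = 89/217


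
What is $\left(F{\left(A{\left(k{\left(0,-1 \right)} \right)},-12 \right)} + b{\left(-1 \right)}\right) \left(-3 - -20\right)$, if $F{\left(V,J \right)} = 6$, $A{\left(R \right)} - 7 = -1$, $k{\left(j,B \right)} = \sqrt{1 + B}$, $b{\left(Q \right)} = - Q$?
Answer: $119$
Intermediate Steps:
$A{\left(R \right)} = 6$ ($A{\left(R \right)} = 7 - 1 = 6$)
$\left(F{\left(A{\left(k{\left(0,-1 \right)} \right)},-12 \right)} + b{\left(-1 \right)}\right) \left(-3 - -20\right) = \left(6 - -1\right) \left(-3 - -20\right) = \left(6 + 1\right) \left(-3 + 20\right) = 7 \cdot 17 = 119$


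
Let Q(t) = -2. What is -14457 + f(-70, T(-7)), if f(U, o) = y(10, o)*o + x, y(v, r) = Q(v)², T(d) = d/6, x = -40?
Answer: -43505/3 ≈ -14502.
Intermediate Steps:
T(d) = d/6 (T(d) = d*(⅙) = d/6)
y(v, r) = 4 (y(v, r) = (-2)² = 4)
f(U, o) = -40 + 4*o (f(U, o) = 4*o - 40 = -40 + 4*o)
-14457 + f(-70, T(-7)) = -14457 + (-40 + 4*((⅙)*(-7))) = -14457 + (-40 + 4*(-7/6)) = -14457 + (-40 - 14/3) = -14457 - 134/3 = -43505/3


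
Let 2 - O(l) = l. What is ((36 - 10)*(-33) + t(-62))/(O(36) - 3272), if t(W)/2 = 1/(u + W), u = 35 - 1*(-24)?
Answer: 1288/4959 ≈ 0.25973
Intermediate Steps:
O(l) = 2 - l
u = 59 (u = 35 + 24 = 59)
t(W) = 2/(59 + W)
((36 - 10)*(-33) + t(-62))/(O(36) - 3272) = ((36 - 10)*(-33) + 2/(59 - 62))/((2 - 1*36) - 3272) = (26*(-33) + 2/(-3))/((2 - 36) - 3272) = (-858 + 2*(-⅓))/(-34 - 3272) = (-858 - ⅔)/(-3306) = -2576/3*(-1/3306) = 1288/4959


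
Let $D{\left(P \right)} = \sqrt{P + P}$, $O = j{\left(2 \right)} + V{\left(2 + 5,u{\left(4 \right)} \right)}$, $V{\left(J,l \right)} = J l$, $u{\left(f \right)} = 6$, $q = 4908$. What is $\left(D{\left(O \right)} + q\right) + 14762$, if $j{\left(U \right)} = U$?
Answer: $19670 + 2 \sqrt{22} \approx 19679.0$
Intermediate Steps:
$O = 44$ ($O = 2 + \left(2 + 5\right) 6 = 2 + 7 \cdot 6 = 2 + 42 = 44$)
$D{\left(P \right)} = \sqrt{2} \sqrt{P}$ ($D{\left(P \right)} = \sqrt{2 P} = \sqrt{2} \sqrt{P}$)
$\left(D{\left(O \right)} + q\right) + 14762 = \left(\sqrt{2} \sqrt{44} + 4908\right) + 14762 = \left(\sqrt{2} \cdot 2 \sqrt{11} + 4908\right) + 14762 = \left(2 \sqrt{22} + 4908\right) + 14762 = \left(4908 + 2 \sqrt{22}\right) + 14762 = 19670 + 2 \sqrt{22}$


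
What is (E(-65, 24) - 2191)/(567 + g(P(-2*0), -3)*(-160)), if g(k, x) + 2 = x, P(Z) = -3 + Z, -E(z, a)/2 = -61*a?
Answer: 737/1367 ≈ 0.53914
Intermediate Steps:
E(z, a) = 122*a (E(z, a) = -(-122)*a = 122*a)
g(k, x) = -2 + x
(E(-65, 24) - 2191)/(567 + g(P(-2*0), -3)*(-160)) = (122*24 - 2191)/(567 + (-2 - 3)*(-160)) = (2928 - 2191)/(567 - 5*(-160)) = 737/(567 + 800) = 737/1367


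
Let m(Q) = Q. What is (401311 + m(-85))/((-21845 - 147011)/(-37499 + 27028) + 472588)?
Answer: 2100618723/2474318902 ≈ 0.84897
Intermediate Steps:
(401311 + m(-85))/((-21845 - 147011)/(-37499 + 27028) + 472588) = (401311 - 85)/((-21845 - 147011)/(-37499 + 27028) + 472588) = 401226/(-168856/(-10471) + 472588) = 401226/(-168856*(-1/10471) + 472588) = 401226/(168856/10471 + 472588) = 401226/(4948637804/10471) = 401226*(10471/4948637804) = 2100618723/2474318902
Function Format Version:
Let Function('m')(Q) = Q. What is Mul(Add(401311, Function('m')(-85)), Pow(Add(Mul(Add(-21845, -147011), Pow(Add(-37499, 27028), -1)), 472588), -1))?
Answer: Rational(2100618723, 2474318902) ≈ 0.84897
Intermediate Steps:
Mul(Add(401311, Function('m')(-85)), Pow(Add(Mul(Add(-21845, -147011), Pow(Add(-37499, 27028), -1)), 472588), -1)) = Mul(Add(401311, -85), Pow(Add(Mul(Add(-21845, -147011), Pow(Add(-37499, 27028), -1)), 472588), -1)) = Mul(401226, Pow(Add(Mul(-168856, Pow(-10471, -1)), 472588), -1)) = Mul(401226, Pow(Add(Mul(-168856, Rational(-1, 10471)), 472588), -1)) = Mul(401226, Pow(Add(Rational(168856, 10471), 472588), -1)) = Mul(401226, Pow(Rational(4948637804, 10471), -1)) = Mul(401226, Rational(10471, 4948637804)) = Rational(2100618723, 2474318902)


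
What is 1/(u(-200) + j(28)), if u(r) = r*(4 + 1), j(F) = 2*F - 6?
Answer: -1/950 ≈ -0.0010526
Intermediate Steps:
j(F) = -6 + 2*F
u(r) = 5*r (u(r) = r*5 = 5*r)
1/(u(-200) + j(28)) = 1/(5*(-200) + (-6 + 2*28)) = 1/(-1000 + (-6 + 56)) = 1/(-1000 + 50) = 1/(-950) = -1/950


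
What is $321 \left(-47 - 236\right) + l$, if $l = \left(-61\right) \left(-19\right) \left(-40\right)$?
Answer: $-137203$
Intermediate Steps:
$l = -46360$ ($l = 1159 \left(-40\right) = -46360$)
$321 \left(-47 - 236\right) + l = 321 \left(-47 - 236\right) - 46360 = 321 \left(-283\right) - 46360 = -90843 - 46360 = -137203$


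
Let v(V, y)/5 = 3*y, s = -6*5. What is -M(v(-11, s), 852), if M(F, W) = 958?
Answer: -958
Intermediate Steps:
s = -30
v(V, y) = 15*y (v(V, y) = 5*(3*y) = 15*y)
-M(v(-11, s), 852) = -1*958 = -958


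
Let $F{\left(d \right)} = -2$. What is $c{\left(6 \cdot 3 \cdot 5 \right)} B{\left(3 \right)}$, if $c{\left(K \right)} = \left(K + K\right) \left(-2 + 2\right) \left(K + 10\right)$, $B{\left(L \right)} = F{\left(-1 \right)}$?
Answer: $0$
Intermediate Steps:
$B{\left(L \right)} = -2$
$c{\left(K \right)} = 0$ ($c{\left(K \right)} = 2 K 0 \left(10 + K\right) = 0 \left(10 + K\right) = 0$)
$c{\left(6 \cdot 3 \cdot 5 \right)} B{\left(3 \right)} = 0 \left(-2\right) = 0$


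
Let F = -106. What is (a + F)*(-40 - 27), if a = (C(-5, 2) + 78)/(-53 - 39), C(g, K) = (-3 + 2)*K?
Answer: 164619/23 ≈ 7157.3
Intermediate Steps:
C(g, K) = -K
a = -19/23 (a = (-1*2 + 78)/(-53 - 39) = (-2 + 78)/(-92) = 76*(-1/92) = -19/23 ≈ -0.82609)
(a + F)*(-40 - 27) = (-19/23 - 106)*(-40 - 27) = -2457/23*(-67) = 164619/23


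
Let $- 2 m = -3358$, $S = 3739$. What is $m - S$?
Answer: $-2060$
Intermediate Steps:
$m = 1679$ ($m = \left(- \frac{1}{2}\right) \left(-3358\right) = 1679$)
$m - S = 1679 - 3739 = -2060$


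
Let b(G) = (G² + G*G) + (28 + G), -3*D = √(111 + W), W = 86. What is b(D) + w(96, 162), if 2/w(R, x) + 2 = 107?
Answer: 22616/315 - √197/3 ≈ 67.118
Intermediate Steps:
w(R, x) = 2/105 (w(R, x) = 2/(-2 + 107) = 2/105)
D = -√197/3 (D = -√(111 + 86)/3 = -√197/3 ≈ -4.6786)
b(G) = 28 + G + 2*G² (b(G) = (G² + G²) + (28 + G) = 2*G² + (28 + G) = 28 + G + 2*G²)
b(D) + w(96, 162) = (28 - √197/3 + 2*(-√197/3)²) + 2/105 = (28 - √197/3 + 2*(197/9)) + 2/105 = (28 - √197/3 + 394/9) + 2/105 = (646/9 - √197/3) + 2/105 = 22616/315 - √197/3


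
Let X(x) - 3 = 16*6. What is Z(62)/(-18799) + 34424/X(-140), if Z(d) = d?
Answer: 58830058/169191 ≈ 347.71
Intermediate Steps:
X(x) = 99 (X(x) = 3 + 16*6 = 3 + 96 = 99)
Z(62)/(-18799) + 34424/X(-140) = 62/(-18799) + 34424/99 = 62*(-1/18799) + 34424*(1/99) = -62/18799 + 34424/99 = 58830058/169191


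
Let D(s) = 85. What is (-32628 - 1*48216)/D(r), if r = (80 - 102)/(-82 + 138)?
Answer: -80844/85 ≈ -951.11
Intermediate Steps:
r = -11/28 (r = -22/56 = -22*1/56 = -11/28 ≈ -0.39286)
(-32628 - 1*48216)/D(r) = (-32628 - 1*48216)/85 = (-32628 - 48216)*(1/85) = -80844*1/85 = -80844/85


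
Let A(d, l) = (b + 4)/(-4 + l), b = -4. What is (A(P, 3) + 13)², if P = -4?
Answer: 169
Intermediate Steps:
A(d, l) = 0 (A(d, l) = (-4 + 4)/(-4 + l) = 0/(-4 + l) = 0)
(A(P, 3) + 13)² = (0 + 13)² = 13² = 169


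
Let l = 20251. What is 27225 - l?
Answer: 6974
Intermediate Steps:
27225 - l = 27225 - 1*20251 = 27225 - 20251 = 6974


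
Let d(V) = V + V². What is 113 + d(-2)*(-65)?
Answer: -17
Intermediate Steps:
113 + d(-2)*(-65) = 113 - 2*(1 - 2)*(-65) = 113 - 2*(-1)*(-65) = 113 + 2*(-65) = 113 - 130 = -17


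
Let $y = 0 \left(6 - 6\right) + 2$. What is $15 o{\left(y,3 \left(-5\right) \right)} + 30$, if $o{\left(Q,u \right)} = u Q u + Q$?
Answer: $6810$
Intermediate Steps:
$y = 2$ ($y = 0 \left(6 - 6\right) + 2 = 0 \cdot 0 + 2 = 0 + 2 = 2$)
$o{\left(Q,u \right)} = Q + Q u^{2}$ ($o{\left(Q,u \right)} = Q u u + Q = Q u^{2} + Q = Q + Q u^{2}$)
$15 o{\left(y,3 \left(-5\right) \right)} + 30 = 15 \cdot 2 \left(1 + \left(3 \left(-5\right)\right)^{2}\right) + 30 = 15 \cdot 2 \left(1 + \left(-15\right)^{2}\right) + 30 = 15 \cdot 2 \left(1 + 225\right) + 30 = 15 \cdot 2 \cdot 226 + 30 = 15 \cdot 452 + 30 = 6780 + 30 = 6810$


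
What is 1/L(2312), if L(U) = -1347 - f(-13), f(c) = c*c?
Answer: -1/1516 ≈ -0.00065963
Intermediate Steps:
f(c) = c**2
L(U) = -1516 (L(U) = -1347 - 1*(-13)**2 = -1347 - 1*169 = -1347 - 169 = -1516)
1/L(2312) = 1/(-1516) = -1/1516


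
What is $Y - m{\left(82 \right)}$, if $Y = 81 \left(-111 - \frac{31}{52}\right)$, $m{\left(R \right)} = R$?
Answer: $- \frac{474307}{52} \approx -9121.3$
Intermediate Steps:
$Y = - \frac{470043}{52}$ ($Y = 81 \left(-111 - \frac{31}{52}\right) = 81 \left(- \frac{5803}{52}\right) = - \frac{470043}{52} \approx -9039.3$)
$Y - m{\left(82 \right)} = - \frac{470043}{52} - 82 = - \frac{474307}{52}$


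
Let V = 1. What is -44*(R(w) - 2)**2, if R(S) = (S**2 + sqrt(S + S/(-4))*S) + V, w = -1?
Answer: 33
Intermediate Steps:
R(S) = 1 + S**2 + sqrt(3)*S**(3/2)/2 (R(S) = (S**2 + sqrt(S + S/(-4))*S) + 1 = (S**2 + sqrt(S + S*(-1/4))*S) + 1 = (S**2 + sqrt(S - S/4)*S) + 1 = (S**2 + sqrt(3*S/4)*S) + 1 = (S**2 + (sqrt(3)*sqrt(S)/2)*S) + 1 = (S**2 + sqrt(3)*S**(3/2)/2) + 1 = 1 + S**2 + sqrt(3)*S**(3/2)/2)
-44*(R(w) - 2)**2 = -44*((1 + (-1)**2 + sqrt(3)*(-1)**(3/2)/2) - 2)**2 = -44*((1 + 1 + sqrt(3)*(-I)/2) - 2)**2 = -44*((1 + 1 - I*sqrt(3)/2) - 2)**2 = -44*((2 - I*sqrt(3)/2) - 2)**2 = -44*(-I*sqrt(3)/2)**2 = -44*(-3/4) = 33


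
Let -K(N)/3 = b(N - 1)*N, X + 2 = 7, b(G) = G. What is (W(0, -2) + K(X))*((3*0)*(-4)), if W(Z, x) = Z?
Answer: 0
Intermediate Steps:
X = 5 (X = -2 + 7 = 5)
K(N) = -3*N*(-1 + N) (K(N) = -3*(N - 1)*N = -3*(-1 + N)*N = -3*N*(-1 + N))
(W(0, -2) + K(X))*((3*0)*(-4)) = (0 + 3*5*(1 - 1*5))*((3*0)*(-4)) = (0 + 3*5*(1 - 5))*(0*(-4)) = (0 + 3*5*(-4))*0 = (0 - 60)*0 = -60*0 = 0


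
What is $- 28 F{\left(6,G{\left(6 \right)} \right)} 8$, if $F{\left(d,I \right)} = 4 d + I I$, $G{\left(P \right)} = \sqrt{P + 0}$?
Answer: $-6720$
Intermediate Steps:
$G{\left(P \right)} = \sqrt{P}$
$F{\left(d,I \right)} = I^{2} + 4 d$ ($F{\left(d,I \right)} = 4 d + I^{2} = I^{2} + 4 d$)
$- 28 F{\left(6,G{\left(6 \right)} \right)} 8 = - 28 \left(\left(\sqrt{6}\right)^{2} + 4 \cdot 6\right) 8 = - 28 \left(6 + 24\right) 8 = \left(-28\right) 30 \cdot 8 = \left(-840\right) 8 = -6720$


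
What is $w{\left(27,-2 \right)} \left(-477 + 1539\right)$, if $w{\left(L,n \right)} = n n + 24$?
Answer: $29736$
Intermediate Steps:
$w{\left(L,n \right)} = 24 + n^{2}$ ($w{\left(L,n \right)} = n^{2} + 24 = 24 + n^{2}$)
$w{\left(27,-2 \right)} \left(-477 + 1539\right) = \left(24 + \left(-2\right)^{2}\right) \left(-477 + 1539\right) = \left(24 + 4\right) 1062 = 28 \cdot 1062 = 29736$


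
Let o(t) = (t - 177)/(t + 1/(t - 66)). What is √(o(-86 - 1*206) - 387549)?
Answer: I*√4235111862250207/104537 ≈ 622.53*I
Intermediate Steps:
o(t) = (-177 + t)/(t + 1/(-66 + t))
√(o(-86 - 1*206) - 387549) = √((11682 + (-86 - 1*206)² - 243*(-86 - 1*206))/(1 + (-86 - 1*206)² - 66*(-86 - 1*206)) - 387549) = √((11682 + (-86 - 206)² - 243*(-86 - 206))/(1 + (-86 - 206)² - 66*(-86 - 206)) - 387549) = √((11682 + (-292)² - 243*(-292))/(1 + (-292)² - 66*(-292)) - 387549) = √((11682 + 85264 + 70956)/(1 + 85264 + 19272) - 387549) = √(167902/104537 - 387549) = √(-40513041911/104537) = I*√4235111862250207/104537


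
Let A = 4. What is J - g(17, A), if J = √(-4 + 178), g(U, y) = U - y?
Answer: -13 + √174 ≈ 0.19091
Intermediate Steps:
J = √174 ≈ 13.191
J - g(17, A) = √174 - (17 - 1*4) = √174 - (17 - 4) = √174 - 1*13 = √174 - 13 = -13 + √174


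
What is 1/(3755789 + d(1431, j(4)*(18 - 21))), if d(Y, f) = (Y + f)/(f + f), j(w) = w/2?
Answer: 4/15022681 ≈ 2.6626e-7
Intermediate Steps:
j(w) = w/2 (j(w) = w*(½) = w/2)
d(Y, f) = (Y + f)/(2*f) (d(Y, f) = (Y + f)/((2*f)) = (Y + f)*(1/(2*f)) = (Y + f)/(2*f))
1/(3755789 + d(1431, j(4)*(18 - 21))) = 1/(3755789 + (1431 + ((½)*4)*(18 - 21))/(2*((((½)*4)*(18 - 21))))) = 1/(3755789 + (1431 + 2*(-3))/(2*((2*(-3))))) = 1/(3755789 + (½)*(1431 - 6)/(-6)) = 1/(3755789 + (½)*(-⅙)*1425) = 1/(3755789 - 475/4) = 1/(15022681/4) = 4/15022681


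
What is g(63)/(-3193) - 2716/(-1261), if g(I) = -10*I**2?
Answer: 605374/41509 ≈ 14.584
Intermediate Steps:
g(63)/(-3193) - 2716/(-1261) = -10*63**2/(-3193) - 2716/(-1261) = -10*3969*(-1/3193) - 2716*(-1/1261) = -39690*(-1/3193) + 28/13 = 39690/3193 + 28/13 = 605374/41509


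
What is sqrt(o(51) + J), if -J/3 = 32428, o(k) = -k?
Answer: 3*I*sqrt(10815) ≈ 311.99*I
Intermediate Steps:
J = -97284 (J = -3*32428 = -97284)
sqrt(o(51) + J) = sqrt(-1*51 - 97284) = sqrt(-51 - 97284) = sqrt(-97335) = 3*I*sqrt(10815)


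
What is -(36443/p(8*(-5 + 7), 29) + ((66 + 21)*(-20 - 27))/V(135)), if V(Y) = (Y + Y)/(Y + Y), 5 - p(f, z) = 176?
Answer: 735662/171 ≈ 4302.1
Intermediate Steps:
p(f, z) = -171 (p(f, z) = 5 - 1*176 = 5 - 176 = -171)
V(Y) = 1 (V(Y) = (2*Y)/((2*Y)) = (2*Y)*(1/(2*Y)) = 1)
-(36443/p(8*(-5 + 7), 29) + ((66 + 21)*(-20 - 27))/V(135)) = -(36443/(-171) + ((66 + 21)*(-20 - 27))/1) = -(36443*(-1/171) + (87*(-47))*1) = -(-36443/171 - 4089*1) = -(-36443/171 - 4089) = -1*(-735662/171) = 735662/171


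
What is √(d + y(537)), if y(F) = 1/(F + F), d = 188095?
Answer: √216963069294/1074 ≈ 433.70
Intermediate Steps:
y(F) = 1/(2*F)
√(d + y(537)) = √(188095 + (½)/537) = √(188095 + (½)*(1/537)) = √(188095 + 1/1074) = √(202014031/1074) = √216963069294/1074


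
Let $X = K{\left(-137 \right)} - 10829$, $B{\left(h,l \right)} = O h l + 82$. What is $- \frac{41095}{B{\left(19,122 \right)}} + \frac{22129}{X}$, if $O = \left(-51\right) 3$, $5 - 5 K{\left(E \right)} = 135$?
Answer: $- \frac{7400237563}{3848879060} \approx -1.9227$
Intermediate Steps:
$K{\left(E \right)} = -26$ ($K{\left(E \right)} = 1 - 27 = -26$)
$O = -153$
$B{\left(h,l \right)} = 82 - 153 h l$ ($B{\left(h,l \right)} = - 153 h l + 82 = 82 - 153 h l$)
$X = -10855$ ($X = -26 - 10829 = -10855$)
$- \frac{41095}{B{\left(19,122 \right)}} + \frac{22129}{X} = - \frac{41095}{82 - 2907 \cdot 122} + \frac{22129}{-10855} = - \frac{41095}{82 - 354654} + 22129 \left(- \frac{1}{10855}\right) = - \frac{41095}{-354572} - \frac{22129}{10855} = \left(-41095\right) \left(- \frac{1}{354572}\right) - \frac{22129}{10855} = \frac{41095}{354572} - \frac{22129}{10855} = - \frac{7400237563}{3848879060}$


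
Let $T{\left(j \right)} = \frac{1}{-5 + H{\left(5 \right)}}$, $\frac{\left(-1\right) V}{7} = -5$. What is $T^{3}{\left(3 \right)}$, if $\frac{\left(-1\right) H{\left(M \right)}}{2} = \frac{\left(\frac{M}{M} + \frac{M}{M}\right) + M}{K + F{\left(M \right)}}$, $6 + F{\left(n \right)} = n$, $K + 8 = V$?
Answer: $- \frac{2197}{373248} \approx -0.0058862$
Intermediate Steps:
$V = 35$ ($V = \left(-7\right) \left(-5\right) = 35$)
$K = 27$ ($K = -8 + 35 = 27$)
$F{\left(n \right)} = -6 + n$
$H{\left(M \right)} = - \frac{2 \left(2 + M\right)}{21 + M}$ ($H{\left(M \right)} = - 2 \frac{\left(\frac{M}{M} + \frac{M}{M}\right) + M}{27 + \left(-6 + M\right)} = - 2 \frac{\left(1 + 1\right) + M}{21 + M} = - 2 \frac{2 + M}{21 + M} = - \frac{2 \left(2 + M\right)}{21 + M}$)
$T{\left(j \right)} = - \frac{13}{72}$ ($T{\left(j \right)} = \frac{1}{-5 + \frac{2 \left(-2 - 5\right)}{21 + 5}} = \frac{1}{-5 + \frac{2 \left(-2 - 5\right)}{26}} = \frac{1}{-5 + 2 \cdot \frac{1}{26} \left(-7\right)} = \frac{1}{-5 - \frac{7}{13}} = \frac{1}{- \frac{72}{13}} = - \frac{13}{72}$)
$T^{3}{\left(3 \right)} = \left(- \frac{13}{72}\right)^{3} = - \frac{2197}{373248}$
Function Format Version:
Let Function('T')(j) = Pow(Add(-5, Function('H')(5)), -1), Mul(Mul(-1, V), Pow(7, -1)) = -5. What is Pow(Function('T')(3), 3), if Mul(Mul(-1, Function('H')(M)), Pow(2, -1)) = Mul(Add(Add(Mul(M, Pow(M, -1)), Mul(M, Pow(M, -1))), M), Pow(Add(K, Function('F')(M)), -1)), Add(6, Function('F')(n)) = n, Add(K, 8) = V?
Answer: Rational(-2197, 373248) ≈ -0.0058862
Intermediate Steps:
V = 35 (V = Mul(-7, -5) = 35)
K = 27 (K = Add(-8, 35) = 27)
Function('F')(n) = Add(-6, n)
Function('H')(M) = Mul(-2, Pow(Add(21, M), -1), Add(2, M)) (Function('H')(M) = Mul(-2, Mul(Add(Add(Mul(M, Pow(M, -1)), Mul(M, Pow(M, -1))), M), Pow(Add(27, Add(-6, M)), -1))) = Mul(-2, Mul(Add(Add(1, 1), M), Pow(Add(21, M), -1))) = Mul(-2, Mul(Add(2, M), Pow(Add(21, M), -1))) = Mul(-2, Mul(Pow(Add(21, M), -1), Add(2, M))) = Mul(-2, Pow(Add(21, M), -1), Add(2, M)))
Function('T')(j) = Rational(-13, 72) (Function('T')(j) = Pow(Add(-5, Mul(2, Pow(Add(21, 5), -1), Add(-2, Mul(-1, 5)))), -1) = Pow(Add(-5, Mul(2, Pow(26, -1), Add(-2, -5))), -1) = Pow(Add(-5, Mul(2, Rational(1, 26), -7)), -1) = Pow(Add(-5, Rational(-7, 13)), -1) = Pow(Rational(-72, 13), -1) = Rational(-13, 72))
Pow(Function('T')(3), 3) = Pow(Rational(-13, 72), 3) = Rational(-2197, 373248)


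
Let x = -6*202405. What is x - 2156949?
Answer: -3371379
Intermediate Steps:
x = -1214430
x - 2156949 = -1214430 - 2156949 = -3371379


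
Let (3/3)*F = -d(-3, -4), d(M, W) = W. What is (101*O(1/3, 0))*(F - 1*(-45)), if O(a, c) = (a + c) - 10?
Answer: -143521/3 ≈ -47840.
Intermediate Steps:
F = 4 (F = -1*(-4) = 4)
O(a, c) = -10 + a + c
(101*O(1/3, 0))*(F - 1*(-45)) = (101*(-10 + 1/3 + 0))*(4 - 1*(-45)) = (101*(-10 + ⅓ + 0))*(4 + 45) = (101*(-29/3))*49 = -2929/3*49 = -143521/3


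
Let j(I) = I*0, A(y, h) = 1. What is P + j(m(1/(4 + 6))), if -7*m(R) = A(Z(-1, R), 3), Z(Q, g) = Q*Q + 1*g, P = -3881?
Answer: -3881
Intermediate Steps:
Z(Q, g) = g + Q² (Z(Q, g) = Q² + g = g + Q²)
m(R) = -⅐ (m(R) = -⅐*1 = -⅐)
j(I) = 0
P + j(m(1/(4 + 6))) = -3881 + 0 = -3881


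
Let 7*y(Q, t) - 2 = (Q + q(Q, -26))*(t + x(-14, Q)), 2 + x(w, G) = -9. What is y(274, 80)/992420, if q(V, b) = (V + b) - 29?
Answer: 34019/6946940 ≈ 0.0048970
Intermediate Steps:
x(w, G) = -11 (x(w, G) = -2 - 9 = -11)
q(V, b) = -29 + V + b
y(Q, t) = 2/7 + (-55 + 2*Q)*(-11 + t)/7 (y(Q, t) = 2/7 + ((Q + (-29 + Q - 26))*(t - 11))/7 = 2/7 + ((Q + (-55 + Q))*(-11 + t))/7 = 2/7 + ((-55 + 2*Q)*(-11 + t))/7 = 2/7 + (-55 + 2*Q)*(-11 + t)/7)
y(274, 80)/992420 = (607/7 - 22/7*274 + (⅐)*274*80 + (⅐)*80*(-55 + 274))/992420 = (607/7 - 6028/7 + 21920/7 + (⅐)*80*219)*(1/992420) = (607/7 - 6028/7 + 21920/7 + 17520/7)*(1/992420) = (34019/7)*(1/992420) = 34019/6946940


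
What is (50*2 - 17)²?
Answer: 6889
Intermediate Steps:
(50*2 - 17)² = (100 - 17)² = 83² = 6889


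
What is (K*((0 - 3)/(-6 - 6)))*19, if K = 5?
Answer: 95/4 ≈ 23.750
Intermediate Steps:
(K*((0 - 3)/(-6 - 6)))*19 = (5*((0 - 3)/(-6 - 6)))*19 = (5*(-3/(-12)))*19 = (5*(-3*(-1/12)))*19 = (5*(¼))*19 = (5/4)*19 = 95/4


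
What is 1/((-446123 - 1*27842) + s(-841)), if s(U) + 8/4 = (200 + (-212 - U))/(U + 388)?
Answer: -453/214707880 ≈ -2.1098e-6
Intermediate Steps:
s(U) = -2 + (-12 - U)/(388 + U) (s(U) = -2 + (200 + (-212 - U))/(U + 388) = -2 + (-12 - U)/(388 + U))
1/((-446123 - 1*27842) + s(-841)) = 1/((-446123 - 1*27842) + (-788 - 3*(-841))/(388 - 841)) = 1/((-446123 - 27842) + (-788 + 2523)/(-453)) = 1/(-473965 - 1/453*1735) = 1/(-473965 - 1735/453) = 1/(-214707880/453) = -453/214707880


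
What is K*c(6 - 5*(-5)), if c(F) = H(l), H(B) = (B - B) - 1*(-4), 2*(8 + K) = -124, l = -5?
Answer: -280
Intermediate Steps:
K = -70 (K = -8 + (½)*(-124) = -8 - 62 = -70)
H(B) = 4 (H(B) = 0 + 4 = 4)
c(F) = 4
K*c(6 - 5*(-5)) = -70*4 = -280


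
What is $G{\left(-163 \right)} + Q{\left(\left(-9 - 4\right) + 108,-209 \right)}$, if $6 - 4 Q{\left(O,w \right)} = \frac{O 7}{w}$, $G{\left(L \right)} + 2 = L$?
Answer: $- \frac{7159}{44} \approx -162.7$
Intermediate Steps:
$G{\left(L \right)} = -2 + L$
$Q{\left(O,w \right)} = \frac{3}{2} - \frac{7 O}{4 w}$ ($Q{\left(O,w \right)} = \frac{3}{2} - \frac{O 7 \frac{1}{w}}{4} = \frac{3}{2} - \frac{7 O \frac{1}{w}}{4} = \frac{3}{2} - \frac{7 O}{4 w}$)
$G{\left(-163 \right)} + Q{\left(\left(-9 - 4\right) + 108,-209 \right)} = \left(-2 - 163\right) + \frac{- 7 \left(\left(-9 - 4\right) + 108\right) + 6 \left(-209\right)}{4 \left(-209\right)} = -165 + \frac{1}{4} \left(- \frac{1}{209}\right) \left(- 7 \left(\left(-9 - 4\right) + 108\right) - 1254\right) = -165 + \frac{1}{4} \left(- \frac{1}{209}\right) \left(- 7 \left(-13 + 108\right) - 1254\right) = -165 + \frac{1}{4} \left(- \frac{1}{209}\right) \left(\left(-7\right) 95 - 1254\right) = -165 + \frac{1}{4} \left(- \frac{1}{209}\right) \left(-665 - 1254\right) = -165 + \frac{1}{4} \left(- \frac{1}{209}\right) \left(-1919\right) = -165 + \frac{101}{44} = - \frac{7159}{44}$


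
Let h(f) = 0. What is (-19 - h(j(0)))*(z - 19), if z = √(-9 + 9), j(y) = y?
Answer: 361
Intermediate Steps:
z = 0 (z = √0 = 0)
(-19 - h(j(0)))*(z - 19) = (-19 - 1*0)*(0 - 19) = (-19 + 0)*(-19) = -19*(-19) = 361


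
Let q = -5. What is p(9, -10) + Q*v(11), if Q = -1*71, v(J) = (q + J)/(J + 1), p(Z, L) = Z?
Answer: -53/2 ≈ -26.500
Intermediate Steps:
v(J) = (-5 + J)/(1 + J) (v(J) = (-5 + J)/(J + 1) = (-5 + J)/(1 + J))
Q = -71
p(9, -10) + Q*v(11) = 9 - 71*(-5 + 11)/(1 + 11) = 9 - 71*6/12 = 9 - 71*1/2 = 9 - 71/2 = -53/2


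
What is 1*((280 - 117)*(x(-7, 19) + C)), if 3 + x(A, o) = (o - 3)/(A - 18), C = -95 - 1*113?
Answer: -862433/25 ≈ -34497.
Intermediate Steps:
C = -208 (C = -95 - 113 = -208)
x(A, o) = -3 + (-3 + o)/(-18 + A) (x(A, o) = -3 + (o - 3)/(A - 18) = -3 + (-3 + o)/(-18 + A))
1*((280 - 117)*(x(-7, 19) + C)) = 1*((280 - 117)*((51 + 19 - 3*(-7))/(-18 - 7) - 208)) = 1*(163*((51 + 19 + 21)/(-25) - 208)) = 1*(163*(-1/25*91 - 208)) = 1*(163*(-91/25 - 208)) = 1*(163*(-5291/25)) = 1*(-862433/25) = -862433/25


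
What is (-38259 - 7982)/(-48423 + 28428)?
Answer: 46241/19995 ≈ 2.3126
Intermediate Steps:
(-38259 - 7982)/(-48423 + 28428) = -46241/(-19995) = -46241*(-1/19995) = 46241/19995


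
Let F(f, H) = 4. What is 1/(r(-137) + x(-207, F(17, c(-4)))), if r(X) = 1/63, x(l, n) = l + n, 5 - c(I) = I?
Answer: -63/12788 ≈ -0.0049265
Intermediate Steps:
c(I) = 5 - I
r(X) = 1/63
1/(r(-137) + x(-207, F(17, c(-4)))) = 1/(1/63 + (-207 + 4)) = 1/(1/63 - 203) = 1/(-12788/63) = -63/12788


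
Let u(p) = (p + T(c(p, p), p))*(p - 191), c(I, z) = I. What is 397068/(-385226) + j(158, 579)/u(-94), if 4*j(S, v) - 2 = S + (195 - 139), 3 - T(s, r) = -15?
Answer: -714974223/695332930 ≈ -1.0282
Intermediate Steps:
T(s, r) = 18 (T(s, r) = 3 - 1*(-15) = 3 + 15 = 18)
u(p) = (-191 + p)*(18 + p) (u(p) = (p + 18)*(p - 191) = (18 + p)*(-191 + p) = (-191 + p)*(18 + p))
j(S, v) = 29/2 + S/4 (j(S, v) = 1/2 + (S + (195 - 139))/4 = 1/2 + (S + 56)/4 = 1/2 + (56 + S)/4 = 1/2 + (14 + S/4) = 29/2 + S/4)
397068/(-385226) + j(158, 579)/u(-94) = 397068/(-385226) + (29/2 + (1/4)*158)/(-3438 + (-94)**2 - 173*(-94)) = 397068*(-1/385226) + (29/2 + 79/2)/(-3438 + 8836 + 16262) = -198534/192613 + 54/21660 = -198534/192613 + 54*(1/21660) = -198534/192613 + 9/3610 = -714974223/695332930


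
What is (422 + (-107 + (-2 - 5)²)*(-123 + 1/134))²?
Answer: 256261725729/4489 ≈ 5.7087e+7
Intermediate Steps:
(422 + (-107 + (-2 - 5)²)*(-123 + 1/134))² = (422 + (-107 + (-7)²)*(-123 + 1/134))² = (422 + (-107 + 49)*(-16481/134))² = (422 - 58*(-16481/134))² = (422 + 477949/67)² = (506223/67)² = 256261725729/4489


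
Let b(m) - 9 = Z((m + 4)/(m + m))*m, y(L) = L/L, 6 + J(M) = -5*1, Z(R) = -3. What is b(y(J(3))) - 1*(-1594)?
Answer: 1600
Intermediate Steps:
J(M) = -11 (J(M) = -6 - 5*1 = -6 - 5 = -11)
y(L) = 1
b(m) = 9 - 3*m
b(y(J(3))) - 1*(-1594) = (9 - 3*1) - 1*(-1594) = (9 - 3) + 1594 = 6 + 1594 = 1600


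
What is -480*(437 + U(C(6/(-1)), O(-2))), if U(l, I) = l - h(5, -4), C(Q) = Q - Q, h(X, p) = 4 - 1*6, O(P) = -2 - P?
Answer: -210720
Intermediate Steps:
h(X, p) = -2 (h(X, p) = 4 - 6 = -2)
C(Q) = 0
U(l, I) = 2 + l (U(l, I) = l - 1*(-2) = l + 2 = 2 + l)
-480*(437 + U(C(6/(-1)), O(-2))) = -480*(437 + (2 + 0)) = -480*(437 + 2) = -480*439 = -210720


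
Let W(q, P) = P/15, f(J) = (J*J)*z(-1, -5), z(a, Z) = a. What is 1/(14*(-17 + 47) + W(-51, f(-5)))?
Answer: 3/1255 ≈ 0.0023904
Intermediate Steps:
f(J) = -J² (f(J) = (J*J)*(-1) = J²*(-1) = -J²)
W(q, P) = P/15 (W(q, P) = P*(1/15) = P/15)
1/(14*(-17 + 47) + W(-51, f(-5))) = 1/(14*(-17 + 47) + (-1*(-5)²)/15) = 1/(14*30 + (-1*25)/15) = 1/(420 + (1/15)*(-25)) = 1/(420 - 5/3) = 1/(1255/3) = 3/1255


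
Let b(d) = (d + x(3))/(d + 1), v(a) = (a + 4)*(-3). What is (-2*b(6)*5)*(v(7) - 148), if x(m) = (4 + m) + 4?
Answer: 30770/7 ≈ 4395.7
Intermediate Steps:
v(a) = -12 - 3*a (v(a) = (4 + a)*(-3) = -12 - 3*a)
x(m) = 8 + m
b(d) = (11 + d)/(1 + d) (b(d) = (d + (8 + 3))/(d + 1) = (d + 11)/(1 + d) = (11 + d)/(1 + d))
(-2*b(6)*5)*(v(7) - 148) = (-2*(11 + 6)/(1 + 6)*5)*((-12 - 3*7) - 148) = (-2*17/7*5)*((-12 - 21) - 148) = (-2*17/7*5)*(-33 - 148) = (-2*17/7*5)*(-181) = -34/7*5*(-181) = -170/7*(-181) = 30770/7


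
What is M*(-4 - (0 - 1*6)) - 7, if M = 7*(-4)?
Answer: -63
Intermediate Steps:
M = -28
M*(-4 - (0 - 1*6)) - 7 = -28*(-4 - (0 - 1*6)) - 7 = -28*(-4 - (0 - 6)) - 7 = -28*(-4 - 1*(-6)) - 7 = -28*(-4 + 6) - 7 = -28*2 - 7 = -56 - 7 = -63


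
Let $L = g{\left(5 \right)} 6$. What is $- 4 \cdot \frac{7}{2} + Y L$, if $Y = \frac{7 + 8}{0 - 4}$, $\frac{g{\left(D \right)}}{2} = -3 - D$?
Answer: $346$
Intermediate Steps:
$g{\left(D \right)} = -6 - 2 D$ ($g{\left(D \right)} = 2 \left(-3 - D\right) = -6 - 2 D$)
$L = -96$ ($L = \left(-6 - 10\right) 6 = \left(-16\right) 6 = -96$)
$Y = - \frac{15}{4}$ ($Y = \frac{15}{-4} = 15 \left(- \frac{1}{4}\right) = - \frac{15}{4} \approx -3.75$)
$- 4 \cdot \frac{7}{2} + Y L = - 4 \cdot \frac{7}{2} - -360 = - 4 \cdot 7 \cdot \frac{1}{2} + 360 = \left(-4\right) \frac{7}{2} + 360 = -14 + 360 = 346$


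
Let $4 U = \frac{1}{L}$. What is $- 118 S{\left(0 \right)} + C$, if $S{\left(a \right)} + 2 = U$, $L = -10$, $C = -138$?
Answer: $\frac{2019}{20} \approx 100.95$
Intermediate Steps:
$U = - \frac{1}{40}$ ($U = \frac{1}{4 \left(-10\right)} = \frac{1}{4} \left(- \frac{1}{10}\right) = - \frac{1}{40} \approx -0.025$)
$S{\left(a \right)} = - \frac{81}{40}$ ($S{\left(a \right)} = -2 - \frac{1}{40} = - \frac{81}{40}$)
$- 118 S{\left(0 \right)} + C = \left(-118\right) \left(- \frac{81}{40}\right) - 138 = \frac{4779}{20} - 138 = \frac{2019}{20}$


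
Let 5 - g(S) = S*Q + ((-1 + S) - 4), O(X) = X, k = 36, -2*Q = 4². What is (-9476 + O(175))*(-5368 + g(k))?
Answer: 47490906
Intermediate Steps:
Q = -8 (Q = -½*4² = -½*16 = -8)
g(S) = 10 + 7*S (g(S) = 5 - (S*(-8) + ((-1 + S) - 4)) = 5 - (-8*S + (-5 + S)) = 5 - (-5 - 7*S) = 5 + (5 + 7*S) = 10 + 7*S)
(-9476 + O(175))*(-5368 + g(k)) = (-9476 + 175)*(-5368 + (10 + 7*36)) = -9301*(-5368 + (10 + 252)) = -9301*(-5368 + 262) = -9301*(-5106) = 47490906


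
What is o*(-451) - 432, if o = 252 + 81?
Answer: -150615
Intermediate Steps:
o = 333
o*(-451) - 432 = 333*(-451) - 432 = -150183 - 432 = -150615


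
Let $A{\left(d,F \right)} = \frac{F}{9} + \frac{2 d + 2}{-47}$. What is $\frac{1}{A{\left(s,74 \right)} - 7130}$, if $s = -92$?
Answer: $- \frac{423}{3010874} \approx -0.00014049$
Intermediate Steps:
$A{\left(d,F \right)} = - \frac{2}{47} - \frac{2 d}{47} + \frac{F}{9}$ ($A{\left(d,F \right)} = F \frac{1}{9} + \left(2 + 2 d\right) \left(- \frac{1}{47}\right) = \frac{F}{9} - \left(\frac{2}{47} + \frac{2 d}{47}\right) = - \frac{2}{47} - \frac{2 d}{47} + \frac{F}{9}$)
$\frac{1}{A{\left(s,74 \right)} - 7130} = \frac{1}{\left(- \frac{2}{47} - - \frac{184}{47} + \frac{1}{9} \cdot 74\right) - 7130} = \frac{1}{\left(- \frac{2}{47} + \frac{184}{47} + \frac{74}{9}\right) - 7130} = \frac{1}{\frac{5116}{423} - 7130} = \frac{1}{- \frac{3010874}{423}} = - \frac{423}{3010874}$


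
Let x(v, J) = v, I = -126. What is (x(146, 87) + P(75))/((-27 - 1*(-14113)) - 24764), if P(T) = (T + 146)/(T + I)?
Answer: -425/32034 ≈ -0.013267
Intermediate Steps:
P(T) = (146 + T)/(-126 + T) (P(T) = (T + 146)/(T - 126) = (146 + T)/(-126 + T))
(x(146, 87) + P(75))/((-27 - 1*(-14113)) - 24764) = (146 + (146 + 75)/(-126 + 75))/((-27 - 1*(-14113)) - 24764) = (146 + 221/(-51))/((-27 + 14113) - 24764) = (146 - 1/51*221)/(14086 - 24764) = (146 - 13/3)/(-10678) = (425/3)*(-1/10678) = -425/32034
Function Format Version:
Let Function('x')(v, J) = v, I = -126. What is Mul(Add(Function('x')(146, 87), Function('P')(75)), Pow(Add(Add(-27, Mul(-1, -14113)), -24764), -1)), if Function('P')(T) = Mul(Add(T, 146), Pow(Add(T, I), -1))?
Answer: Rational(-425, 32034) ≈ -0.013267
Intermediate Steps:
Function('P')(T) = Mul(Pow(Add(-126, T), -1), Add(146, T)) (Function('P')(T) = Mul(Add(T, 146), Pow(Add(T, -126), -1)) = Mul(Add(146, T), Pow(Add(-126, T), -1)) = Mul(Pow(Add(-126, T), -1), Add(146, T)))
Mul(Add(Function('x')(146, 87), Function('P')(75)), Pow(Add(Add(-27, Mul(-1, -14113)), -24764), -1)) = Mul(Add(146, Mul(Pow(Add(-126, 75), -1), Add(146, 75))), Pow(Add(Add(-27, Mul(-1, -14113)), -24764), -1)) = Mul(Add(146, Mul(Pow(-51, -1), 221)), Pow(Add(Add(-27, 14113), -24764), -1)) = Mul(Add(146, Mul(Rational(-1, 51), 221)), Pow(Add(14086, -24764), -1)) = Mul(Add(146, Rational(-13, 3)), Pow(-10678, -1)) = Mul(Rational(425, 3), Rational(-1, 10678)) = Rational(-425, 32034)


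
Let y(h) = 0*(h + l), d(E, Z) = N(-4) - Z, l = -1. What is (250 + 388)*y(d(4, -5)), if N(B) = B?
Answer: 0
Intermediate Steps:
d(E, Z) = -4 - Z
y(h) = 0 (y(h) = 0*(h - 1) = 0*(-1 + h) = 0)
(250 + 388)*y(d(4, -5)) = (250 + 388)*0 = 638*0 = 0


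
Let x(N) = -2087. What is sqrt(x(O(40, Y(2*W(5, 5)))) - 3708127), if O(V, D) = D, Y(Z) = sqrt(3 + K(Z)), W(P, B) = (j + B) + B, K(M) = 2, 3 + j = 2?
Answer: 3*I*sqrt(412246) ≈ 1926.2*I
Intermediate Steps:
j = -1 (j = -3 + 2 = -1)
W(P, B) = -1 + 2*B (W(P, B) = (-1 + B) + B = -1 + 2*B)
Y(Z) = sqrt(5) (Y(Z) = sqrt(3 + 2) = sqrt(5))
sqrt(x(O(40, Y(2*W(5, 5)))) - 3708127) = sqrt(-2087 - 3708127) = sqrt(-3710214) = 3*I*sqrt(412246)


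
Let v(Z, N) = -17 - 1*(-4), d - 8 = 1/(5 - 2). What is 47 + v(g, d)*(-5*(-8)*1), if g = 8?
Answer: -473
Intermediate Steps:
d = 25/3 (d = 8 + 1/(5 - 2) = 8 + 1/3 = 8 + ⅓ = 25/3 ≈ 8.3333)
v(Z, N) = -13 (v(Z, N) = -17 + 4 = -13)
47 + v(g, d)*(-5*(-8)*1) = 47 - 13*(-5*(-8)) = 47 - 520 = -473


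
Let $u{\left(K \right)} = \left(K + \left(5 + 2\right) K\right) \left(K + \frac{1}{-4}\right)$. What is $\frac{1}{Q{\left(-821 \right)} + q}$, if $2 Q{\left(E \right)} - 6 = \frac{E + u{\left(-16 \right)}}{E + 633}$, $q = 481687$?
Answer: $\frac{376}{181114181} \approx 2.076 \cdot 10^{-6}$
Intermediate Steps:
$u{\left(K \right)} = 8 K \left(- \frac{1}{4} + K\right)$ ($u{\left(K \right)} = \left(K + 7 K\right) \left(K - \frac{1}{4}\right) = 8 K \left(- \frac{1}{4} + K\right)$)
$Q{\left(E \right)} = 3 + \frac{2080 + E}{2 \left(633 + E\right)}$ ($Q{\left(E \right)} = 3 + \frac{\left(E + 2 \left(-16\right) \left(-1 + 4 \left(-16\right)\right)\right) \frac{1}{E + 633}}{2} = 3 + \frac{\left(E + 2 \left(-16\right) \left(-1 - 64\right)\right) \frac{1}{633 + E}}{2} = 3 + \frac{\left(E + 2 \left(-16\right) \left(-65\right)\right) \frac{1}{633 + E}}{2} = 3 + \frac{\left(E + 2080\right) \frac{1}{633 + E}}{2} = 3 + \frac{\left(2080 + E\right) \frac{1}{633 + E}}{2} = 3 + \frac{\frac{1}{633 + E} \left(2080 + E\right)}{2} = 3 + \frac{2080 + E}{2 \left(633 + E\right)}$)
$\frac{1}{Q{\left(-821 \right)} + q} = \frac{1}{\frac{5878 + 7 \left(-821\right)}{2 \left(633 - 821\right)} + 481687} = \frac{1}{\frac{5878 - 5747}{2 \left(-188\right)} + 481687} = \frac{1}{\frac{1}{2} \left(- \frac{1}{188}\right) 131 + 481687} = \frac{1}{- \frac{131}{376} + 481687} = \frac{1}{\frac{181114181}{376}} = \frac{376}{181114181}$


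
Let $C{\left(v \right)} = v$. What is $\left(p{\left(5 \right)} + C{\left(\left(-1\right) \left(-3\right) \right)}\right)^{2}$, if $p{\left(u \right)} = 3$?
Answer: $36$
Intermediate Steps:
$\left(p{\left(5 \right)} + C{\left(\left(-1\right) \left(-3\right) \right)}\right)^{2} = \left(3 - -3\right)^{2} = \left(3 + 3\right)^{2} = 6^{2} = 36$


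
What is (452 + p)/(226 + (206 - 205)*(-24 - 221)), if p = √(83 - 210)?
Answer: -452/19 - I*√127/19 ≈ -23.789 - 0.59313*I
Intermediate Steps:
p = I*√127 (p = √(-127) = I*√127 ≈ 11.269*I)
(452 + p)/(226 + (206 - 205)*(-24 - 221)) = (452 + I*√127)/(226 + (206 - 205)*(-24 - 221)) = (452 + I*√127)/(226 + 1*(-245)) = (452 + I*√127)/(226 - 245) = (452 + I*√127)/(-19) = (452 + I*√127)*(-1/19) = -452/19 - I*√127/19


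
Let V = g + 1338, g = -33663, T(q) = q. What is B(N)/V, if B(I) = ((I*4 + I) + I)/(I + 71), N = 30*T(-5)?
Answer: -12/34049 ≈ -0.00035243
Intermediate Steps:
V = -32325 (V = -33663 + 1338 = -32325)
N = -150 (N = 30*(-5) = -150)
B(I) = 6*I/(71 + I) (B(I) = ((4*I + I) + I)/(71 + I) = (5*I + I)/(71 + I) = (6*I)/(71 + I) = 6*I/(71 + I))
B(N)/V = (6*(-150)/(71 - 150))/(-32325) = (6*(-150)/(-79))*(-1/32325) = (6*(-150)*(-1/79))*(-1/32325) = (900/79)*(-1/32325) = -12/34049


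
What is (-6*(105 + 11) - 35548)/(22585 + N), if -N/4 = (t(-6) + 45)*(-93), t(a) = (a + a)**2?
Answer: -36244/92893 ≈ -0.39017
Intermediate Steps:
t(a) = 4*a**2 (t(a) = (2*a)**2 = 4*a**2)
N = 70308 (N = -4*(4*(-6)**2 + 45)*(-93) = -4*(4*36 + 45)*(-93) = -4*(144 + 45)*(-93) = -756*(-93) = -4*(-17577) = 70308)
(-6*(105 + 11) - 35548)/(22585 + N) = (-6*(105 + 11) - 35548)/(22585 + 70308) = (-6*116 - 35548)/92893 = (-696 - 35548)*(1/92893) = -36244*1/92893 = -36244/92893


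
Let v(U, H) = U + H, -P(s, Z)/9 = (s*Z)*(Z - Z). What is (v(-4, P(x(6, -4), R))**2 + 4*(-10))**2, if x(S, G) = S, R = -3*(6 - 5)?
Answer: 576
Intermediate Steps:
R = -3 (R = -3*1 = -3)
P(s, Z) = 0 (P(s, Z) = -9*s*Z*(Z - Z) = -9*Z*s*0 = -9*0 = 0)
v(U, H) = H + U
(v(-4, P(x(6, -4), R))**2 + 4*(-10))**2 = ((0 - 4)**2 + 4*(-10))**2 = ((-4)**2 - 40)**2 = (16 - 40)**2 = (-24)**2 = 576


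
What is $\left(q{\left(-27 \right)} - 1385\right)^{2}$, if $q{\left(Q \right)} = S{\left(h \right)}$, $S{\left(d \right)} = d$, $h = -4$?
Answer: $1929321$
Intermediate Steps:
$q{\left(Q \right)} = -4$
$\left(q{\left(-27 \right)} - 1385\right)^{2} = \left(-4 - 1385\right)^{2} = \left(-1389\right)^{2} = 1929321$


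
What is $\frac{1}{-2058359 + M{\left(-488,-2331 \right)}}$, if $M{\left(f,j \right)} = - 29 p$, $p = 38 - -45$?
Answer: $- \frac{1}{2060766} \approx -4.8526 \cdot 10^{-7}$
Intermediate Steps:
$p = 83$ ($p = 38 + 45 = 83$)
$M{\left(f,j \right)} = -2407$ ($M{\left(f,j \right)} = \left(-29\right) 83 = -2407$)
$\frac{1}{-2058359 + M{\left(-488,-2331 \right)}} = \frac{1}{-2058359 - 2407} = \frac{1}{-2060766} = - \frac{1}{2060766}$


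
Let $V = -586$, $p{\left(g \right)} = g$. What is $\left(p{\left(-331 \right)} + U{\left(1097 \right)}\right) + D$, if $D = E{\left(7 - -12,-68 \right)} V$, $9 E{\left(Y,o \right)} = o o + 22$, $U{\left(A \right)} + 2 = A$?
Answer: $- \frac{2715680}{9} \approx -3.0174 \cdot 10^{5}$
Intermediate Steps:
$U{\left(A \right)} = -2 + A$
$E{\left(Y,o \right)} = \frac{22}{9} + \frac{o^{2}}{9}$ ($E{\left(Y,o \right)} = \frac{o o + 22}{9} = \frac{o^{2} + 22}{9} = \frac{22 + o^{2}}{9} = \frac{22}{9} + \frac{o^{2}}{9}$)
$D = - \frac{2722556}{9}$ ($D = \left(\frac{22}{9} + \frac{\left(-68\right)^{2}}{9}\right) \left(-586\right) = \left(\frac{22}{9} + \frac{1}{9} \cdot 4624\right) \left(-586\right) = \left(\frac{22}{9} + \frac{4624}{9}\right) \left(-586\right) = \frac{4646}{9} \left(-586\right) = - \frac{2722556}{9} \approx -3.0251 \cdot 10^{5}$)
$\left(p{\left(-331 \right)} + U{\left(1097 \right)}\right) + D = \left(-331 + \left(-2 + 1097\right)\right) - \frac{2722556}{9} = \left(-331 + 1095\right) - \frac{2722556}{9} = 764 - \frac{2722556}{9} = - \frac{2715680}{9}$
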